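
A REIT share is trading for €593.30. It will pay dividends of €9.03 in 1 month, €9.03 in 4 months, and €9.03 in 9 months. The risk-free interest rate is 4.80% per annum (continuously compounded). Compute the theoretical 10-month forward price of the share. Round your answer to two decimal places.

PV(dividends) I = 9.03·e^(−0.0480·1/12) + 9.03·e^(−0.0480·4/12) + 9.03·e^(−0.0480·9/12)
I = 8.9940 + 8.8867 + 8.7107 = 26.5914
F = (S − I)·e^(rT) = (593.30 − 26.5914) · e^(0.0480·10/12)
= 566.7086 · e^0.040000 = 566.7086 × 1.040811 = €589.84

€589.84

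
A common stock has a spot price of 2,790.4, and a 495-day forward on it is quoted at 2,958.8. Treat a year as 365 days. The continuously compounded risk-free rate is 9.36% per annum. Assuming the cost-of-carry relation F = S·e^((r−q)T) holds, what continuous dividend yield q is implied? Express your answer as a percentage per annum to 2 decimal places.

From F = S·e^((r−q)T): (r − q) = ln(F/S)/T
ln(2958.8/2790.4) = ln(1.060350) = 0.058599
(r − q) = 0.058599 / (495/365) = 0.043209
q = r − ln(F/S)/T = 0.0936 − 0.043209 = 0.050391
q = 5.04%

5.04%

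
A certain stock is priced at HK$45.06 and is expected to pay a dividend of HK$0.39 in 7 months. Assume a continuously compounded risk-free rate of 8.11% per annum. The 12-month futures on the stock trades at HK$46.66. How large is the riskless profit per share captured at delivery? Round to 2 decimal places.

PV(dividends) I = 0.39·e^(−0.0811·7/12) = 0.3720
Fair futures F* = (S − I)·e^(rT) = (45.06 − 0.3720)·e^0.081100 = 44.6880 × 1.084479 = 48.4632
Market HK$46.66 < fair 48.4632: forward underpriced → reverse cash-and-carry (short the stock, invest proceeds at r, pay the dividends, go long the forward).
Profit at T = |F_mkt − F*| = |46.66 − 48.4632| = HK$1.80 per share

HK$1.80 per share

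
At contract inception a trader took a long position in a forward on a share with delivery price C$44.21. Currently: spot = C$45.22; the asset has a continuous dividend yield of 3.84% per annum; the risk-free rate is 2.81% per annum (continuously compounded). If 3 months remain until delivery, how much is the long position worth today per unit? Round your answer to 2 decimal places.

C$0.89

Current fair forward for the remaining 3 months: F = S·e^((r − q)·T), (r − q) = 0.0281 − 0.0384 = -0.0103
F = 45.22 · e^(-0.0103 × 3/12) = 45.22 × 0.997428 = 45.1037
Value of long forward = (F − K)·e^(−rT) = (45.1037 − 44.21) · e^(−0.0281·3/12)
= 0.8937 × 0.993000 = 0.89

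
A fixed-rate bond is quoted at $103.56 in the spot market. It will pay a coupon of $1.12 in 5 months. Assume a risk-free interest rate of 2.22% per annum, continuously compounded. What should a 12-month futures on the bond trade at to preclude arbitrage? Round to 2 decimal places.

$104.75

PV(coupons) I = 1.12·e^(−0.0222·5/12)
I = 1.1097
F = (S − I)·e^(rT) = (103.56 − 1.1097) · e^(0.0222·12/12)
= 102.4503 · e^0.022200 = 102.4503 × 1.022448 = $104.75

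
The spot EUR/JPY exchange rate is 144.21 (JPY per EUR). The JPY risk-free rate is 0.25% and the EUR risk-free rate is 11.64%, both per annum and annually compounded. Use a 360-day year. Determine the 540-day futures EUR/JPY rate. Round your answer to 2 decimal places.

By covered interest parity, F = S · (1+r_JPY)^T / (1+r_EUR)^T
= 144.21 × 1.003752 / 1.179586 = 144.21 × 0.850936
F = 122.71 JPY per EUR

122.71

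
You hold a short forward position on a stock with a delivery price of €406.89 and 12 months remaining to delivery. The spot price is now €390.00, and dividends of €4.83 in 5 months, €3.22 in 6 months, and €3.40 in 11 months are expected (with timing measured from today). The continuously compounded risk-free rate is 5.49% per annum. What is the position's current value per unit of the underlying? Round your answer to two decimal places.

PV(remaining dividends) I = 4.83·e^(−0.0549·5/12) + 3.22·e^(−0.0549·6/12) + 3.40·e^(−0.0549·11/12) = 11.0867
Current forward F = (S − I)·e^(rT) = (390.00 − 11.0867)·e^(0.0549·12/12) = 378.9133 × 1.056435 = 400.2973
Value (long) = (F − K)·e^(−rT) = (400.2973 − 406.89) × 0.946580 = -6.2405
Short position value = −(long value) = €6.24

€6.24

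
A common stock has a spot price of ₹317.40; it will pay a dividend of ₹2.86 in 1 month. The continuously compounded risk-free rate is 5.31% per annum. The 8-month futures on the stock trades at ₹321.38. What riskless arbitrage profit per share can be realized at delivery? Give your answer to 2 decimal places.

PV(dividends) I = 2.86·e^(−0.0531·1/12) = 2.8474
Fair futures F* = (S − I)·e^(rT) = (317.40 − 2.8474)·e^0.035400 = 314.5526 × 1.036034 = 325.8872
Market ₹321.38 < fair 325.8872: forward underpriced → reverse cash-and-carry (short the stock, invest proceeds at r, pay the dividends, go long the forward).
Profit at T = |F_mkt − F*| = |321.38 − 325.8872| = ₹4.51 per share

₹4.51 per share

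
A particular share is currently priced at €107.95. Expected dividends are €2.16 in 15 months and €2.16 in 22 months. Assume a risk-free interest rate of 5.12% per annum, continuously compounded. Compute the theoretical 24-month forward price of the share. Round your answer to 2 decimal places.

PV(dividends) I = 2.16·e^(−0.0512·15/12) + 2.16·e^(−0.0512·22/12)
I = 2.0261 + 1.9665 = 3.9926
F = (S − I)·e^(rT) = (107.95 − 3.9926) · e^(0.0512·24/12)
= 103.9574 · e^0.102400 = 103.9574 × 1.107827 = €115.17

€115.17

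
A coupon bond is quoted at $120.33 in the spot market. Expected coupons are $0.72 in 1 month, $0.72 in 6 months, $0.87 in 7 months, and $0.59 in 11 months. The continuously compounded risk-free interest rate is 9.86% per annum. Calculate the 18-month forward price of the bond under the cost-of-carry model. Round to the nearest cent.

PV(coupons) I = 0.72·e^(−0.0986·1/12) + 0.72·e^(−0.0986·6/12) + 0.87·e^(−0.0986·7/12) + 0.59·e^(−0.0986·11/12)
I = 0.7141 + 0.6854 + 0.8214 + 0.5390 = 2.7599
F = (S − I)·e^(rT) = (120.33 − 2.7599) · e^(0.0986·18/12)
= 117.5701 · e^0.147900 = 117.5701 × 1.159397 = $136.31

$136.31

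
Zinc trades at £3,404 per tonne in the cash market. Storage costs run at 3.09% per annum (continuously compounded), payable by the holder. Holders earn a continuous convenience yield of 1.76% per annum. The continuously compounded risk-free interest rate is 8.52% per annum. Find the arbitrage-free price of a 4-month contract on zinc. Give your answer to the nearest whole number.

£3,518 per tonne

Net carry = r + u − y = 0.0852 + 0.0309 − 0.0176 = 0.0985
F = S·e^((r+u−y)T) = 3404 · e^(0.0985 × 4/12) = 3404 · e^0.032833
= 3404 × 1.033378 = £3,518 per tonne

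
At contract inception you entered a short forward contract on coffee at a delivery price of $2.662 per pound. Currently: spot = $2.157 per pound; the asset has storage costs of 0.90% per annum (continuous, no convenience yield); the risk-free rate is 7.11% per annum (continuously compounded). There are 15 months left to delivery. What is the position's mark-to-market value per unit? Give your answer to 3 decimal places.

$0.254 per pound

Current fair forward for the remaining 15 months: F = S·e^((r + u)·T), (r + u) = 0.0711 + 0.0090 = 0.0801
F = 2.157 · e^(0.0801 × 15/12) = 2.157 × 1.105309 = 2.3842
Value of long forward = (F − K)·e^(−rT) = (2.3842 − 2.662) · e^(−0.0711·15/12)
= -0.2778 × 0.914960 = -0.254
Short position value = −(long value) = $0.254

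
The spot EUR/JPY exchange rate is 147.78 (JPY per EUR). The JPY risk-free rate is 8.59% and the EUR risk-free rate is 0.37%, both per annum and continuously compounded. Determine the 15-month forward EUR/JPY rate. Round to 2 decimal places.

F = S·e^((r_JPY − r_EUR)T) = 147.78 · e^((0.0859 − 0.0037) × 15/12)
= 147.78 · e^0.102750 = 147.78 × 1.108214
F = 163.77 JPY per EUR

163.77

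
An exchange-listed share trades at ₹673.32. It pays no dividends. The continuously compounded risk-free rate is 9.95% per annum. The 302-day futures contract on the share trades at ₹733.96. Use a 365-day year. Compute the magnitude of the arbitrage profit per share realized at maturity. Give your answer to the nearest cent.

₹2.86 per share

Fair futures: F* = S·e^(carry·T), with carry = r = 0.0995
F* = 673.32 · e^(0.0995 × 302/365) = 673.32 · e^0.082326 = 673.32 × 1.085810 = ₹731.0976
Market ₹733.96 > fair ₹731.0976: forward overpriced → cash-and-carry (buy spot, short the forward).
At maturity, profit = |F_mkt − F*| = |733.96 − 731.0976| = ₹2.86 per share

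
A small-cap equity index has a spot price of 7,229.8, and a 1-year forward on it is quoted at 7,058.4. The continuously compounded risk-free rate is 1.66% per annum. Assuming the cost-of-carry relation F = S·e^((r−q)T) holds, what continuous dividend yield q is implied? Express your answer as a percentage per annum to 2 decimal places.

4.06%

From F = S·e^((r−q)T): (r − q) = ln(F/S)/T
ln(7058.4/7229.8) = ln(0.976293) = -0.023993
(r − q) = -0.023993 / (1) = -0.023993
q = r − ln(F/S)/T = 0.0166 + 0.023993 = 0.040593
q = 4.06%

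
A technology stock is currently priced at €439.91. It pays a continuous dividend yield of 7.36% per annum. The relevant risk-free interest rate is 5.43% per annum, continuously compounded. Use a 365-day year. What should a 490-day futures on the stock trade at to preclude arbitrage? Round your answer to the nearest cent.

€428.66

F = S·e^((r − q)T) = 439.91 · e^((0.0543 − 0.0736) × 490/365)
= 439.91 · e^-0.025910 = 439.91 × 0.974423
F = €428.66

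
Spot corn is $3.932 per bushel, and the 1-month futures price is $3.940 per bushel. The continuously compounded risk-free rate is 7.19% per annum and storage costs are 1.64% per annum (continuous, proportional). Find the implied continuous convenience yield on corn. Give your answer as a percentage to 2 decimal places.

6.39%

F = S·e^((r+u−y)T) ⇒ (r+u−y) = ln(F/S)/T
ln(3.940/3.932) = 0.002033; /T ⇒ 0.024396
y = r + u − ln(F/S)/T = 0.0719 + 0.0164 − 0.024396 = 0.063904
y = 6.39%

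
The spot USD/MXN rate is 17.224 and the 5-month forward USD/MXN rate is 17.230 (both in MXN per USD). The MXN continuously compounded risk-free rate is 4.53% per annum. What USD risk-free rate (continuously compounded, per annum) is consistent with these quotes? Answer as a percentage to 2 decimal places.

4.45%

F = S·e^((r_MXN − r_USD)T) ⇒ r_USD = r_MXN − ln(F/S)/T
ln(17.230/17.224) = 0.000348; /(5/12) = 0.000835
r_USD = 0.0453 − 0.000835 = 0.044465
r_USD = 4.45%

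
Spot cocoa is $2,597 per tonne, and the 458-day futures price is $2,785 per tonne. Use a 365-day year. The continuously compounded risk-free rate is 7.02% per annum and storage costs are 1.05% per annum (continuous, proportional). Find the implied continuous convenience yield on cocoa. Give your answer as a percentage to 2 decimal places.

2.50%

F = S·e^((r+u−y)T) ⇒ (r+u−y) = ln(F/S)/T
ln(2785/2597) = 0.069891; /T ⇒ 0.055699
y = r + u − ln(F/S)/T = 0.0702 + 0.0105 − 0.055699 = 0.025001
y = 2.50%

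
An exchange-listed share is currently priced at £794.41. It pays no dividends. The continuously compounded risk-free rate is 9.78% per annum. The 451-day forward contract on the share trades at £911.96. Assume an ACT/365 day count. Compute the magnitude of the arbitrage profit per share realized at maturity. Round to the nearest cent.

Fair forward: F* = S·e^(carry·T), with carry = r = 0.0978
F* = 794.41 · e^(0.0978 × 451/365) = 794.41 · e^0.120843 = 794.41 × 1.128448 = £896.4504
Market £911.96 > fair £896.4504: forward overpriced → cash-and-carry (buy spot, short the forward).
At maturity, profit = |F_mkt − F*| = |911.96 − 896.4504| = £15.51 per share

£15.51 per share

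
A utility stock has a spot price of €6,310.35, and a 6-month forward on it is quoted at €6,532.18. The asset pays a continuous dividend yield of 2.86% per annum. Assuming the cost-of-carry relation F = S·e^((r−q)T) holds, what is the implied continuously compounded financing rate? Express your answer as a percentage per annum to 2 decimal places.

From F = S·e^((r−q)T): (r − q) = ln(F/S)/T
ln(6532.18/6310.35) = ln(1.035153) = 0.034549
(r − q) = 0.034549 / (6/12) = 0.069098
r = ln(F/S)/T + q = 0.069098 + 0.0286 = 0.097698
r = 9.77%

9.77%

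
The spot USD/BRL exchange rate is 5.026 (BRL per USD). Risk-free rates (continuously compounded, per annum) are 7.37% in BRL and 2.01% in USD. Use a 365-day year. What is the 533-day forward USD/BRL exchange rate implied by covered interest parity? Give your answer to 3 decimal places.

F = S·e^((r_BRL − r_USD)T) = 5.026 · e^((0.0737 − 0.0201) × 533/365)
= 5.026 · e^0.078271 = 5.026 × 1.081416
F = 5.435 BRL per USD

5.435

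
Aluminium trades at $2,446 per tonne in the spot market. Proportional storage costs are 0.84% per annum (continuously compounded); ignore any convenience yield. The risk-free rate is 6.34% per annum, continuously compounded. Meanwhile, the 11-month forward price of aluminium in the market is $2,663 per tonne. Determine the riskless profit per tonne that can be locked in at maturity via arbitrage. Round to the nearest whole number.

$51 per tonne

Fair forward: F* = S·e^(carry·T), with carry = (r + u) = 0.0634 + 0.0084 = 0.0718
F* = 2446 · e^(0.0718 × 11/12) = 2446 · e^0.065817 = 2446 × 1.068031 = $2612.4038
Market $2663 > fair $2612.4038: forward overpriced → cash-and-carry (buy spot, short the forward).
At maturity, profit = |F_mkt − F*| = |2663 − 2612.4038| = $51 per tonne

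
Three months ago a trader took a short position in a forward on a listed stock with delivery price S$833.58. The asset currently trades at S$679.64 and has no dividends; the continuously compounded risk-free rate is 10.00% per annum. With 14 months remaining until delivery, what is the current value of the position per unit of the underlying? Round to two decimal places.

Current fair forward for the remaining 14 months: F = S·e^(r·T), r = 0.1000
F = 679.64 · e^(0.1000 × 14/12) = 679.64 × 1.123745 = 763.7421
Value of long forward = (F − K)·e^(−rT) = (763.7421 − 833.58) · e^(−0.1000·14/12)
= -69.8379 × 0.889882 = -62.15
Short position value = −(long value) = S$62.15

S$62.15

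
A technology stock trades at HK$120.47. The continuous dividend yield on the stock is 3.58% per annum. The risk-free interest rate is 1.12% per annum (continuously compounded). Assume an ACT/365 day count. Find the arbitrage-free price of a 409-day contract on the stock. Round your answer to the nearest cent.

F = S·e^((r − q)T) = 120.47 · e^((0.0112 − 0.0358) × 409/365)
= 120.47 · e^-0.027565 = 120.47 × 0.972811
F = HK$117.19

HK$117.19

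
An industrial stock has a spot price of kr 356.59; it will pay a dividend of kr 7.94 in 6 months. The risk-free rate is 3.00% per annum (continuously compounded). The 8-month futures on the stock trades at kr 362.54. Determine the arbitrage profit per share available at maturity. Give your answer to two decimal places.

kr 6.73 per share

PV(dividends) I = 7.94·e^(−0.0300·6/12) = 7.8218
Fair futures F* = (S − I)·e^(rT) = (356.59 − 7.8218)·e^0.020000 = 348.7682 × 1.020201 = 355.8137
Market kr 362.54 > fair 355.8137: forward overpriced → cash-and-carry (borrow at r, buy the stock and collect the dividends, short the forward).
Profit at T = |F_mkt − F*| = |362.54 − 355.8137| = kr 6.73 per share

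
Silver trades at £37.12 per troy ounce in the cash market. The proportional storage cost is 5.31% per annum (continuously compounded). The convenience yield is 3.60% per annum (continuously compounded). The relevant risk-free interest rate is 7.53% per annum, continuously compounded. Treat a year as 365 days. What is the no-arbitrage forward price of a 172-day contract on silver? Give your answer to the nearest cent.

Net carry = r + u − y = 0.0753 + 0.0531 − 0.0360 = 0.0924
F = S·e^((r+u−y)T) = 37.12 · e^(0.0924 × 172/365) = 37.12 · e^0.043542
= 37.12 × 1.044504 = £38.77 per troy ounce

£38.77 per troy ounce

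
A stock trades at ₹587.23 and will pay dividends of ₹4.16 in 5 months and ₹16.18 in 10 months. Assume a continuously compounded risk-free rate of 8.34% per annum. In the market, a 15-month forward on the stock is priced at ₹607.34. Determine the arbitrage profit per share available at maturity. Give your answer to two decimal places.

₹23.20 per share

PV(dividends) I = 4.16·e^(−0.0834·5/12) + 16.18·e^(−0.0834·10/12) = 19.1116
Fair forward F* = (S − I)·e^(rT) = (587.23 − 19.1116)·e^0.104250 = 568.1184 × 1.109878 = 630.5421
Market ₹607.34 < fair 630.5421: forward underpriced → reverse cash-and-carry (short the stock, invest proceeds at r, pay the dividends, go long the forward).
Profit at T = |F_mkt − F*| = |607.34 − 630.5421| = ₹23.20 per share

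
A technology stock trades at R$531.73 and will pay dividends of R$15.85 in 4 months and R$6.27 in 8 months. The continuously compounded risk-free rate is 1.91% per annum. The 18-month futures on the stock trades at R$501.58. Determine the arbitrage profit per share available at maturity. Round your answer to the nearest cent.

PV(dividends) I = 15.85·e^(−0.0191·4/12) + 6.27·e^(−0.0191·8/12) = 21.9401
Fair futures F* = (S − I)·e^(rT) = (531.73 − 21.9401)·e^0.028650 = 509.7899 × 1.029064 = 524.6064
Market R$501.58 < fair 524.6064: forward underpriced → reverse cash-and-carry (short the stock, invest proceeds at r, pay the dividends, go long the forward).
Profit at T = |F_mkt − F*| = |501.58 − 524.6064| = R$23.03 per share

R$23.03 per share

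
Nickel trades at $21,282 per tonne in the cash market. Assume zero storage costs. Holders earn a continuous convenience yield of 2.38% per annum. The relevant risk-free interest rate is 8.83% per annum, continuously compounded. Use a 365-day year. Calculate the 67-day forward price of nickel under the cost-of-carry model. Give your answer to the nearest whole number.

Net carry = r + u − y = 0.0883 + 0.0000 − 0.0238 = 0.0645
F = S·e^((r+u−y)T) = 21282 · e^(0.0645 × 67/365) = 21282 · e^0.011840
= 21282 × 1.011910 = $21,535 per tonne

$21,535 per tonne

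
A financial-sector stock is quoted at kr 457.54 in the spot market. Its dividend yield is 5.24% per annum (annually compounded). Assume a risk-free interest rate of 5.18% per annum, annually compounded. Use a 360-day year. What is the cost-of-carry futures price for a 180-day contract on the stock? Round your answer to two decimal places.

F = S · (1+r)^T / (1+q)^T
= 457.54 × 1.025573 / 1.025865 = 457.54 × 0.999715
F = kr 457.41

kr 457.41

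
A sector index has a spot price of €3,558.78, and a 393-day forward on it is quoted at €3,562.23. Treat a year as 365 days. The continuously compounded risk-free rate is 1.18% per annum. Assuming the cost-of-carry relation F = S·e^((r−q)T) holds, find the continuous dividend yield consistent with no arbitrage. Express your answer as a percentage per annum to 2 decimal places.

1.09%

From F = S·e^((r−q)T): (r − q) = ln(F/S)/T
ln(3562.23/3558.78) = ln(1.000969) = 0.000969
(r − q) = 0.000969 / (393/365) = 0.000900
q = r − ln(F/S)/T = 0.0118 − 0.000900 = 0.010900
q = 1.09%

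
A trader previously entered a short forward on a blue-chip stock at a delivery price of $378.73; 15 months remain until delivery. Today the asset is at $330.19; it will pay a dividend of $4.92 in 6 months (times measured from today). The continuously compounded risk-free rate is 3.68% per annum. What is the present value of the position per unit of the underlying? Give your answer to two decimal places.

$36.34

PV(remaining dividends) I = 4.92·e^(−0.0368·6/12) = 4.8303
Current forward F = (S − I)·e^(rT) = (330.19 − 4.8303)·e^(0.0368·15/12) = 325.3597 × 1.047074 = 340.6757
Value (long) = (F − K)·e^(−rT) = (340.6757 − 378.73) × 0.955042 = -36.3435
Short position value = −(long value) = $36.34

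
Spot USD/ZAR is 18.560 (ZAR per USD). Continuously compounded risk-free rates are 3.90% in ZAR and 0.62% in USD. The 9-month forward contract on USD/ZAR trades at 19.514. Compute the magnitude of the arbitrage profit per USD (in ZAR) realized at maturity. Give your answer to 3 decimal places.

Fair forward: F* = S·e^(carry·T), with carry = (r_ZAR − r_USD) = 0.0390 − 0.0062 = 0.0328
F* = 18.560 · e^(0.0328 × 9/12) = 18.560 · e^0.024600 = 18.560 × 1.024905 = 19.0222
Market 19.514 > fair 19.0222: forward overpriced → cash-and-carry (buy spot, short the forward).
At maturity, profit = |F_mkt − F*| = |19.514 − 19.0222| = 0.492 per USD (in ZAR)

0.492 per USD (in ZAR)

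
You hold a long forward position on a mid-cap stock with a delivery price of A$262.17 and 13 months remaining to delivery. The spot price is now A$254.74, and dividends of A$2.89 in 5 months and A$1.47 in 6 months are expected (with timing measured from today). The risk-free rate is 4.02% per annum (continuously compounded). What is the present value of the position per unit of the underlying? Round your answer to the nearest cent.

PV(remaining dividends) I = 2.89·e^(−0.0402·5/12) + 1.47·e^(−0.0402·6/12) = 4.2827
Current forward F = (S − I)·e^(rT) = (254.74 − 4.2827)·e^(0.0402·13/12) = 250.4573 × 1.044512 = 261.6057
Value (long) = (F − K)·e^(−rT) = (261.6057 − 262.17) × 0.957385 = -0.5403
Value = -A$0.54

-A$0.54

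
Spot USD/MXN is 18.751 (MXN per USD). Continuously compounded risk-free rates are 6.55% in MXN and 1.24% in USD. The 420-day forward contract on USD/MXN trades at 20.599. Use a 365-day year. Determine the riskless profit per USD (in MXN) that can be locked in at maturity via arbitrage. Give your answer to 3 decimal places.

0.667 per USD (in MXN)

Fair forward: F* = S·e^(carry·T), with carry = (r_MXN − r_USD) = 0.0655 − 0.0124 = 0.0531
F* = 18.751 · e^(0.0531 × 420/365) = 18.751 · e^0.061101 = 18.751 × 1.063006 = 19.9324
Market 20.599 > fair 19.9324: forward overpriced → cash-and-carry (buy spot, short the forward).
At maturity, profit = |F_mkt − F*| = |20.599 − 19.9324| = 0.667 per USD (in MXN)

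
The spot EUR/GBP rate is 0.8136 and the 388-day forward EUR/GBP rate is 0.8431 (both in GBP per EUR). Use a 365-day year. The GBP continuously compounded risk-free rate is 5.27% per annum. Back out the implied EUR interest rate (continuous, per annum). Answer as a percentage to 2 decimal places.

F = S·e^((r_GBP − r_EUR)T) ⇒ r_EUR = r_GBP − ln(F/S)/T
ln(0.8431/0.8136) = 0.035617; /(388/365) = 0.033506
r_EUR = 0.0527 − 0.033506 = 0.019194
r_EUR = 1.92%

1.92%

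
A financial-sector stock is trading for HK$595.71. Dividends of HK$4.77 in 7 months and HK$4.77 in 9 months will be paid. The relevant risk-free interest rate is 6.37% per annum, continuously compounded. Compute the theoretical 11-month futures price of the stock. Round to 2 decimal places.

PV(dividends) I = 4.77·e^(−0.0637·7/12) + 4.77·e^(−0.0637·9/12)
I = 4.5960 + 4.5475 = 9.1435
F = (S − I)·e^(rT) = (595.71 − 9.1435) · e^(0.0637·11/12)
= 586.5665 · e^0.058392 = 586.5665 × 1.060130 = HK$621.84

HK$621.84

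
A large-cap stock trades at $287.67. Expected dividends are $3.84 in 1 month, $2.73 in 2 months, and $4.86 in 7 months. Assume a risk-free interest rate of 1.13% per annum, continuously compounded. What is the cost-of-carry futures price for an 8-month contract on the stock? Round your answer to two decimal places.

$278.37

PV(dividends) I = 3.84·e^(−0.0113·1/12) + 2.73·e^(−0.0113·2/12) + 4.86·e^(−0.0113·7/12)
I = 3.8364 + 2.7249 + 4.8281 = 11.3894
F = (S − I)·e^(rT) = (287.67 − 11.3894) · e^(0.0113·8/12)
= 276.2806 · e^0.007533 = 276.2806 × 1.007561 = $278.37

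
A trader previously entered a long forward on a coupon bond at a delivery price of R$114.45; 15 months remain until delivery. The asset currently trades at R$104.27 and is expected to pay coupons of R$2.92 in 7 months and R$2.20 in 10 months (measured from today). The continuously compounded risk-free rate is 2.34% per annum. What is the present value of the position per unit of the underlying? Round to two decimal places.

PV(remaining coupons) I = 2.92·e^(−0.0234·7/12) + 2.20·e^(−0.0234·10/12) = 5.0379
Current forward F = (S − I)·e^(rT) = (104.27 − 5.0379)·e^(0.0234·15/12) = 99.2321 × 1.029682 = 102.1775
Value (long) = (F − K)·e^(−rT) = (102.1775 − 114.45) × 0.971174 = -11.9187
Value = -R$11.92

-R$11.92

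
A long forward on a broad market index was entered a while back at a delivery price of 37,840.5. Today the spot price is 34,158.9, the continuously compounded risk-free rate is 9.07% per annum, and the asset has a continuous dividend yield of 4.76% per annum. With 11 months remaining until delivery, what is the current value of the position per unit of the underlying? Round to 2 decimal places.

Current fair forward for the remaining 11 months: F = S·e^((r − q)·T), (r − q) = 0.0907 − 0.0476 = 0.0431
F = 34158.9 · e^(0.0431 × 11/12) = 34158.9 × 1.04029917 = 35535.4753
Value of long forward = (F − K)·e^(−rT) = (35535.4753 − 37840.5) · e^(−0.0907·11/12)
= -2305.0247 × 0.92022077 = -2121.13

-2121.13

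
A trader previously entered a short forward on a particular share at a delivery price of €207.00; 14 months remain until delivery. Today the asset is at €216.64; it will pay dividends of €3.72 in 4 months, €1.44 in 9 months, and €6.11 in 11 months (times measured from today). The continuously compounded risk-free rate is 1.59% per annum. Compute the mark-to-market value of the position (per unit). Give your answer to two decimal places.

PV(remaining dividends) I = 3.72·e^(−0.0159·4/12) + 1.44·e^(−0.0159·9/12) + 6.11·e^(−0.0159·11/12) = 11.1449
Current forward F = (S − I)·e^(rT) = (216.64 − 11.1449)·e^(0.0159·14/12) = 205.4951 × 1.018723 = 209.3426
Value (long) = (F − K)·e^(−rT) = (209.3426 − 207.00) × 0.981621 = 2.2995
Short position value = −(long value) = -€2.30

-€2.30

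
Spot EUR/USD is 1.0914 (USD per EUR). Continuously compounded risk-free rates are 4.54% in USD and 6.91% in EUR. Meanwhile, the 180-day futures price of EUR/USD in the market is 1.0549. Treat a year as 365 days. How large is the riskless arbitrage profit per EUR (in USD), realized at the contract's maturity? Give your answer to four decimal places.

0.0238 per EUR (in USD)

Fair futures: F* = S·e^(carry·T), with carry = (r_USD − r_EUR) = 0.0454 − 0.0691 = -0.0237
F* = 1.0914 · e^(-0.0237 × 180/365) = 1.0914 · e^-0.011688 = 1.0914 × 0.988380 = 1.0787
Market 1.0549 < fair 1.0787: forward underpriced → reverse cash-and-carry (short spot, go long the forward).
At maturity, profit = |F_mkt − F*| = |1.0549 − 1.0787| = 0.0238 per EUR (in USD)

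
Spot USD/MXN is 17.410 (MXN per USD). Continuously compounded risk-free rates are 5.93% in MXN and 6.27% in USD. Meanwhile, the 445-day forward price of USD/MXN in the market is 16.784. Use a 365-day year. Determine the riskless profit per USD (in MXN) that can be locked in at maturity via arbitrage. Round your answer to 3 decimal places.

Fair forward: F* = S·e^(carry·T), with carry = (r_MXN − r_USD) = 0.0593 − 0.0627 = -0.0034
F* = 17.410 · e^(-0.0034 × 445/365) = 17.410 · e^-0.004145 = 17.410 × 0.995864 = 17.3380
Market 16.784 < fair 17.3380: forward underpriced → reverse cash-and-carry (short spot, go long the forward).
At maturity, profit = |F_mkt − F*| = |16.784 − 17.3380| = 0.554 per USD (in MXN)

0.554 per USD (in MXN)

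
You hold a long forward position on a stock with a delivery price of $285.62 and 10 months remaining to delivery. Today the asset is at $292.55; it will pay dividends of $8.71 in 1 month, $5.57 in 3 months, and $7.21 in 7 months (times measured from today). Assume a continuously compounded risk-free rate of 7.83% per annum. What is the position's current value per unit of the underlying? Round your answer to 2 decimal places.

$3.97

PV(remaining dividends) I = 8.71·e^(−0.0783·1/12) + 5.57·e^(−0.0783·3/12) + 7.21·e^(−0.0783·7/12) = 21.0035
Current forward F = (S − I)·e^(rT) = (292.55 − 21.0035)·e^(0.0783·10/12) = 271.5465 × 1.067426 = 289.8558
Value (long) = (F − K)·e^(−rT) = (289.8558 − 285.62) × 0.936833 = 3.9682
Value = $3.97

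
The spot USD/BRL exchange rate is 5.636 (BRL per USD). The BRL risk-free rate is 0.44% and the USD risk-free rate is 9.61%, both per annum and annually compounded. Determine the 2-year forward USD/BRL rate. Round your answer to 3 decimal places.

By covered interest parity, F = S · (1+r_BRL)^T / (1+r_USD)^T
= 5.636 × 1.008819 / 1.201435 = 5.636 × 0.839678
F = 4.732 BRL per USD

4.732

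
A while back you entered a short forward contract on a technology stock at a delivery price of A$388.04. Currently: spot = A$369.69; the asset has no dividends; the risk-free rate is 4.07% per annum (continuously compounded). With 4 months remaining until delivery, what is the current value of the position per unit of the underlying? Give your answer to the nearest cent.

A$13.12

Current fair forward for the remaining 4 months: F = S·e^(r·T), r = 0.0407
F = 369.69 · e^(0.0407 × 4/12) = 369.69 × 1.013659 = 374.7396
Value of long forward = (F − K)·e^(−rT) = (374.7396 − 388.04) · e^(−0.0407·4/12)
= -13.3004 × 0.986525 = -13.12
Short position value = −(long value) = A$13.12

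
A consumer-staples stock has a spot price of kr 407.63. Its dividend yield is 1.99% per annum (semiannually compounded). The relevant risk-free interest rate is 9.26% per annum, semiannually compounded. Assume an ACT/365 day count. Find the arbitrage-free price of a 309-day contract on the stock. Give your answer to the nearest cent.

kr 432.78

F = S · (1+r/2)^(2T) / (1+q/2)^(2T)
= 407.63 × 1.079645 / 1.016905 = 407.63 × 1.061697
F = kr 432.78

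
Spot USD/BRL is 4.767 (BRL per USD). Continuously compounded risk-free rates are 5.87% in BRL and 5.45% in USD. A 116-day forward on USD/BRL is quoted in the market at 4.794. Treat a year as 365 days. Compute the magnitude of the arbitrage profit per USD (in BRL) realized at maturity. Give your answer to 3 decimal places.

Fair forward: F* = S·e^(carry·T), with carry = (r_BRL − r_USD) = 0.0587 − 0.0545 = 0.0042
F* = 4.767 · e^(0.0042 × 116/365) = 4.767 · e^0.001335 = 4.767 × 1.001336 = 4.7734
Market 4.794 > fair 4.7734: forward overpriced → cash-and-carry (buy spot, short the forward).
At maturity, profit = |F_mkt − F*| = |4.794 − 4.7734| = 0.021 per USD (in BRL)

0.021 per USD (in BRL)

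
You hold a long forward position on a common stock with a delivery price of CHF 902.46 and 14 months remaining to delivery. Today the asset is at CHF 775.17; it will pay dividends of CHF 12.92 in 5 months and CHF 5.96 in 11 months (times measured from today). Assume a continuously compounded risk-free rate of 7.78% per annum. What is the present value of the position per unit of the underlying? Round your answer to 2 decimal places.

-CHF 67.04

PV(remaining dividends) I = 12.92·e^(−0.0778·5/12) + 5.96·e^(−0.0778·11/12) = 18.0576
Current forward F = (S − I)·e^(rT) = (775.17 − 18.0576)·e^(0.0778·14/12) = 757.1124 × 1.095013 = 829.0479
Value (long) = (F − K)·e^(−rT) = (829.0479 − 902.46) × 0.913231 = -67.0422
Value = -CHF 67.04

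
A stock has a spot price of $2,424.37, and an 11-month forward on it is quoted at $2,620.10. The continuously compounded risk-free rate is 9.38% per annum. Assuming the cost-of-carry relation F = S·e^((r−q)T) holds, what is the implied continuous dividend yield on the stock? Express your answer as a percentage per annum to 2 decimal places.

0.91%

From F = S·e^((r−q)T): (r − q) = ln(F/S)/T
ln(2620.10/2424.37) = ln(1.080734) = 0.077640
(r − q) = 0.077640 / (11/12) = 0.084698
q = r − ln(F/S)/T = 0.0938 − 0.084698 = 0.009102
q = 0.91%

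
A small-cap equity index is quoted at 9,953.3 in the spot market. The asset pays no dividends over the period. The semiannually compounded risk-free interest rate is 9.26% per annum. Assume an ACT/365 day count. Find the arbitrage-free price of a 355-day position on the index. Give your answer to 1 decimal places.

10,869.3

F = S · (1+r/2)^(2T)
= 9953.3 × 1.092032
F = 10,869.3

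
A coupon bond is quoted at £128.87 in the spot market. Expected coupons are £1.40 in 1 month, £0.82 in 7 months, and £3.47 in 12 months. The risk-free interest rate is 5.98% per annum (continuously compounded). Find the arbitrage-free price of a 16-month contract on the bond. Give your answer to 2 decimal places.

PV(coupons) I = 1.40·e^(−0.0598·1/12) + 0.82·e^(−0.0598·7/12) + 3.47·e^(−0.0598·12/12)
I = 1.3930 + 0.7919 + 3.2686 = 5.4535
F = (S − I)·e^(rT) = (128.87 − 5.4535) · e^(0.0598·16/12)
= 123.4165 · e^0.079733 = 123.4165 × 1.082998 = £133.66

£133.66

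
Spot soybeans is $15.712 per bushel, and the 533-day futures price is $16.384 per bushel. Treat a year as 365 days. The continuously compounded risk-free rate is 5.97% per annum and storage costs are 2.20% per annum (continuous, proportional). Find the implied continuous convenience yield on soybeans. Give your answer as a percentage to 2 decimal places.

F = S·e^((r+u−y)T) ⇒ (r+u−y) = ln(F/S)/T
ln(16.384/15.712) = 0.041880; /T ⇒ 0.028680
y = r + u − ln(F/S)/T = 0.0597 + 0.0220 − 0.028680 = 0.053020
y = 5.30%

5.30%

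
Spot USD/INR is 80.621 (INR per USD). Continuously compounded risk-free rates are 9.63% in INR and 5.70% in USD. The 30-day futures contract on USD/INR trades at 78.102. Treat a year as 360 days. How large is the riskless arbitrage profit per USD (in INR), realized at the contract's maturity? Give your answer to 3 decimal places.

2.783 per USD (in INR)

Fair futures: F* = S·e^(carry·T), with carry = (r_INR − r_USD) = 0.0963 − 0.0570 = 0.0393
F* = 80.621 · e^(0.0393 × 30/360) = 80.621 · e^0.003275 = 80.621 × 1.003280 = 80.8854
Market 78.102 < fair 80.8854: forward underpriced → reverse cash-and-carry (short spot, go long the forward).
At maturity, profit = |F_mkt − F*| = |78.102 − 80.8854| = 2.783 per USD (in INR)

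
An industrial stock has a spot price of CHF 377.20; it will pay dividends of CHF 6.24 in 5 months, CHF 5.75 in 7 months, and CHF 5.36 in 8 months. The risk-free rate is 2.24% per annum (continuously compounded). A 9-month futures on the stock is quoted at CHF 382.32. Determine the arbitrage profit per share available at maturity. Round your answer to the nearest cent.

CHF 16.16 per share

PV(dividends) I = 6.24·e^(−0.0224·5/12) + 5.75·e^(−0.0224·7/12) + 5.36·e^(−0.0224·8/12) = 17.1379
Fair futures F* = (S − I)·e^(rT) = (377.20 − 17.1379)·e^0.016800 = 360.0621 × 1.016942 = 366.1623
Market CHF 382.32 > fair 366.1623: forward overpriced → cash-and-carry (borrow at r, buy the stock and collect the dividends, short the forward).
Profit at T = |F_mkt − F*| = |382.32 − 366.1623| = CHF 16.16 per share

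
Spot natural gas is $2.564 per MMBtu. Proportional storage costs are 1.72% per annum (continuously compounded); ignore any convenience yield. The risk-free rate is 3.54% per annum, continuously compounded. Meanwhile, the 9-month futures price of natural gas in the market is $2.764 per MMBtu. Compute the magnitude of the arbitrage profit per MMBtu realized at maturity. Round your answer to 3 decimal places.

Fair futures: F* = S·e^(carry·T), with carry = (r + u) = 0.0354 + 0.0172 = 0.0526
F* = 2.564 · e^(0.0526 × 9/12) = 2.564 · e^0.039450 = 2.564 × 1.040238 = $2.6672
Market $2.764 > fair $2.6672: forward overpriced → cash-and-carry (buy spot, short the forward).
At maturity, profit = |F_mkt − F*| = |2.764 − 2.6672| = $0.097 per MMBtu

$0.097 per MMBtu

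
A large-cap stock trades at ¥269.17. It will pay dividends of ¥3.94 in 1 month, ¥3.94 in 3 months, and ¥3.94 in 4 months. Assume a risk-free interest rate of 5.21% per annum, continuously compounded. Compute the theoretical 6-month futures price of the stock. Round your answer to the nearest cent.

PV(dividends) I = 3.94·e^(−0.0521·1/12) + 3.94·e^(−0.0521·3/12) + 3.94·e^(−0.0521·4/12)
I = 3.9229 + 3.8890 + 3.8722 = 11.6841
F = (S − I)·e^(rT) = (269.17 − 11.6841) · e^(0.0521·6/12)
= 257.4859 · e^0.026050 = 257.4859 × 1.026392 = ¥264.28

¥264.28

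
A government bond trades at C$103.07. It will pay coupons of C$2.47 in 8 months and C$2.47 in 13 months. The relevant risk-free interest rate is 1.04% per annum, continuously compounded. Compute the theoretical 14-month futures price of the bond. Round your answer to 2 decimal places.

C$99.37

PV(coupons) I = 2.47·e^(−0.0104·8/12) + 2.47·e^(−0.0104·13/12)
I = 2.4529 + 2.4423 = 4.8952
F = (S − I)·e^(rT) = (103.07 − 4.8952) · e^(0.0104·14/12)
= 98.1748 · e^0.012133 = 98.1748 × 1.012207 = C$99.37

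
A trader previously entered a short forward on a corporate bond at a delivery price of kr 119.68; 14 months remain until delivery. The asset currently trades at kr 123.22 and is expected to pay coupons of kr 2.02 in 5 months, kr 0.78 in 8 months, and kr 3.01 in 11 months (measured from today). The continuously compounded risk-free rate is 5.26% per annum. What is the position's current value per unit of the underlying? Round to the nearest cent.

-kr 5.07

PV(remaining coupons) I = 2.02·e^(−0.0526·5/12) + 0.78·e^(−0.0526·8/12) + 3.01·e^(−0.0526·11/12) = 5.5976
Current forward F = (S − I)·e^(rT) = (123.22 − 5.5976)·e^(0.0526·14/12) = 117.6224 × 1.063289 = 125.0666
Value (long) = (F − K)·e^(−rT) = (125.0666 − 119.68) × 0.940478 = 5.0660
Short position value = −(long value) = -kr 5.07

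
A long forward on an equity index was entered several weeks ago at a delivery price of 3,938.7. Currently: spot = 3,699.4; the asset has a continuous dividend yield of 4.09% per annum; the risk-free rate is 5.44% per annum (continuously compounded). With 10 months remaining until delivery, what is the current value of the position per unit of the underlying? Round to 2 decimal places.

-188.70

Current fair forward for the remaining 10 months: F = S·e^((r − q)·T), (r − q) = 0.0544 − 0.0409 = 0.0135
F = 3699.4 · e^(0.0135 × 10/12) = 3699.4 × 1.01131352 = 3741.2532
Value of long forward = (F − K)·e^(−rT) = (3741.2532 − 3938.7) · e^(−0.0544·10/12)
= -197.4468 × 0.95567887 = -188.70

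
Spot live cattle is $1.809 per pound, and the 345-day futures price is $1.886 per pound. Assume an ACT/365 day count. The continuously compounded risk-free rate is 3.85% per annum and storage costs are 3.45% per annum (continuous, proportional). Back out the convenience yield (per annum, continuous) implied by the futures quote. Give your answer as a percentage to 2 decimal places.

F = S·e^((r+u−y)T) ⇒ (r+u−y) = ln(F/S)/T
ln(1.886/1.809) = 0.041684; /T ⇒ 0.044100
y = r + u − ln(F/S)/T = 0.0385 + 0.0345 − 0.044100 = 0.028900
y = 2.89%

2.89%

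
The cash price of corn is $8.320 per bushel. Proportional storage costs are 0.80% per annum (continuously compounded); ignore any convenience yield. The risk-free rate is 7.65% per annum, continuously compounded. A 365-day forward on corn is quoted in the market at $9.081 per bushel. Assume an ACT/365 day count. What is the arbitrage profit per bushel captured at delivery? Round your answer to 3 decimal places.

Fair forward: F* = S·e^(carry·T), with carry = (r + u) = 0.0765 + 0.0080 = 0.0845
F* = 8.320 · e^(0.0845 × 365/365) = 8.320 · e^0.084500 = 8.320 × 1.088173 = $9.0536
Market $9.081 > fair $9.0536: forward overpriced → cash-and-carry (buy spot, short the forward).
At maturity, profit = |F_mkt − F*| = |9.081 − 9.0536| = $0.027 per bushel

$0.027 per bushel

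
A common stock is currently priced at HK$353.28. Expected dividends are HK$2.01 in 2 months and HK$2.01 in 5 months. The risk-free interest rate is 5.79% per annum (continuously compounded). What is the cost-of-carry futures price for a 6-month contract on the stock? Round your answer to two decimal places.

PV(dividends) I = 2.01·e^(−0.0579·2/12) + 2.01·e^(−0.0579·5/12)
I = 1.9907 + 1.9621 = 3.9528
F = (S − I)·e^(rT) = (353.28 − 3.9528) · e^(0.0579·6/12)
= 349.3272 · e^0.028950 = 349.3272 × 1.029373 = HK$359.59

HK$359.59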